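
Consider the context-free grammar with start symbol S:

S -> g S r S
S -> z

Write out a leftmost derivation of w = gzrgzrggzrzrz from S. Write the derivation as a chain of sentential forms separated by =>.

S => gSrS   [S -> g S r S]
gSrS => gzrS   [S -> z]
gzrS => gzrgSrS   [S -> g S r S]
gzrgSrS => gzrgzrS   [S -> z]
gzrgzrS => gzrgzrgSrS   [S -> g S r S]
gzrgzrgSrS => gzrgzrggSrSrS   [S -> g S r S]
gzrgzrggSrSrS => gzrgzrggzrSrS   [S -> z]
gzrgzrggzrSrS => gzrgzrggzrzrS   [S -> z]
gzrgzrggzrzrS => gzrgzrggzrzrz   [S -> z]

S => gSrS => gzrS => gzrgSrS => gzrgzrS => gzrgzrgSrS => gzrgzrggSrSrS => gzrgzrggzrSrS => gzrgzrggzrzrS => gzrgzrggzrzrz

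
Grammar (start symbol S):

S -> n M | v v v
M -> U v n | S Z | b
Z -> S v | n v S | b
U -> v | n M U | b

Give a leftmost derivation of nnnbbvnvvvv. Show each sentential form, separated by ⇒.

S⇒nM⇒nSZ⇒nnMZ⇒nnUvnZ⇒nnnMUvnZ⇒nnnbUvnZ⇒nnnbbvnZ⇒nnnbbvnSv⇒nnnbbvnvvvv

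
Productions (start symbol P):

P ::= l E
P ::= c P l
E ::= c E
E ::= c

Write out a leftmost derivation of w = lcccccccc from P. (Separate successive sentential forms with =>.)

P => lE   [P ::= l E]
lE => lcE   [E ::= c E]
lcE => lccE   [E ::= c E]
lccE => lcccE   [E ::= c E]
lcccE => lccccE   [E ::= c E]
lccccE => lcccccE   [E ::= c E]
lcccccE => lccccccE   [E ::= c E]
lccccccE => lcccccccE   [E ::= c E]
lcccccccE => lcccccccc   [E ::= c]

P => lE => lcE => lccE => lcccE => lccccE => lcccccE => lccccccE => lcccccccE => lcccccccc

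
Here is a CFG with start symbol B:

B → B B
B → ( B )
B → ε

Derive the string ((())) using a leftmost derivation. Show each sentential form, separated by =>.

B => BB   [B → B B]
BB => (B)B   [B → ( B )]
(B)B => (BB)B   [B → B B]
(BB)B => (BBB)B   [B → B B]
(BBB)B => ((B)BB)B   [B → ( B )]
((B)BB)B => (((B))BB)B   [B → ( B )]
(((B))BB)B => ((())BB)B   [B → ε]
((())BB)B => ((())B)B   [B → ε]
((())B)B => ((()))B   [B → ε]
((()))B => ((()))   [B → ε]

B=>BB=>(B)B=>(BB)B=>(BBB)B=>((B)BB)B=>(((B))BB)B=>((())BB)B=>((())B)B=>((()))B=>((()))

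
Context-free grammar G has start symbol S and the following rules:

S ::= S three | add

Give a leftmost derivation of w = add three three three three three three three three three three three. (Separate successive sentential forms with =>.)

S => S three => S three three => S three three three => S three three three three => S three three three three three => S three three three three three three => S three three three three three three three => S three three three three three three three three => S three three three three three three three three three => S three three three three three three three three three three => S three three three three three three three three three three three => add three three three three three three three three three three three

S => S three   [S ::= S three]
S three => S three three   [S ::= S three]
S three three => S three three three   [S ::= S three]
S three three three => S three three three three   [S ::= S three]
S three three three three => S three three three three three   [S ::= S three]
S three three three three three => S three three three three three three   [S ::= S three]
S three three three three three three => S three three three three three three three   [S ::= S three]
S three three three three three three three => S three three three three three three three three   [S ::= S three]
S three three three three three three three three => S three three three three three three three three three   [S ::= S three]
S three three three three three three three three three => S three three three three three three three three three three   [S ::= S three]
S three three three three three three three three three three => S three three three three three three three three three three three   [S ::= S three]
S three three three three three three three three three three three => add three three three three three three three three three three three   [S ::= add]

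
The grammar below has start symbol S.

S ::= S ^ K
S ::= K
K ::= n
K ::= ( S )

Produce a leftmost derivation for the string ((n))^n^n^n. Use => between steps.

S => S^K => S^K^K => S^K^K^K => K^K^K^K => (S)^K^K^K => (K)^K^K^K => ((S))^K^K^K => ((K))^K^K^K => ((n))^K^K^K => ((n))^n^K^K => ((n))^n^n^K => ((n))^n^n^n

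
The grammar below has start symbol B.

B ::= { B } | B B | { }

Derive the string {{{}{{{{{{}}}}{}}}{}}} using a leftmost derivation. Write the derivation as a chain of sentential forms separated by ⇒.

B ⇒ {B}   [B ::= { B }]
{B} ⇒ {{B}}   [B ::= { B }]
{{B}} ⇒ {{BB}}   [B ::= B B]
{{BB}} ⇒ {{{}B}}   [B ::= { }]
{{{}B}} ⇒ {{{}BB}}   [B ::= B B]
{{{}BB}} ⇒ {{{}{B}B}}   [B ::= { B }]
{{{}{B}B}} ⇒ {{{}{{B}}B}}   [B ::= { B }]
{{{}{{B}}B}} ⇒ {{{}{{BB}}B}}   [B ::= B B]
{{{}{{BB}}B}} ⇒ {{{}{{{B}B}}B}}   [B ::= { B }]
{{{}{{{B}B}}B}} ⇒ {{{}{{{{B}}B}}B}}   [B ::= { B }]
{{{}{{{{B}}B}}B}} ⇒ {{{}{{{{{B}}}B}}B}}   [B ::= { B }]
{{{}{{{{{B}}}B}}B}} ⇒ {{{}{{{{{{}}}}B}}B}}   [B ::= { }]
{{{}{{{{{{}}}}B}}B}} ⇒ {{{}{{{{{{}}}}{}}}B}}   [B ::= { }]
{{{}{{{{{{}}}}{}}}B}} ⇒ {{{}{{{{{{}}}}{}}}{}}}   [B ::= { }]

B⇒{B}⇒{{B}}⇒{{BB}}⇒{{{}B}}⇒{{{}BB}}⇒{{{}{B}B}}⇒{{{}{{B}}B}}⇒{{{}{{BB}}B}}⇒{{{}{{{B}B}}B}}⇒{{{}{{{{B}}B}}B}}⇒{{{}{{{{{B}}}B}}B}}⇒{{{}{{{{{{}}}}B}}B}}⇒{{{}{{{{{{}}}}{}}}B}}⇒{{{}{{{{{{}}}}{}}}{}}}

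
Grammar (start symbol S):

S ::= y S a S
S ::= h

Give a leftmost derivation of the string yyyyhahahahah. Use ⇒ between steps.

S ⇒ ySaS   [S ::= y S a S]
ySaS ⇒ yySaSaS   [S ::= y S a S]
yySaSaS ⇒ yyySaSaSaS   [S ::= y S a S]
yyySaSaSaS ⇒ yyyySaSaSaSaS   [S ::= y S a S]
yyyySaSaSaSaS ⇒ yyyyhaSaSaSaS   [S ::= h]
yyyyhaSaSaSaS ⇒ yyyyhahaSaSaS   [S ::= h]
yyyyhahaSaSaS ⇒ yyyyhahahaSaS   [S ::= h]
yyyyhahahaSaS ⇒ yyyyhahahahaS   [S ::= h]
yyyyhahahahaS ⇒ yyyyhahahahah   [S ::= h]

S⇒ySaS⇒yySaSaS⇒yyySaSaSaS⇒yyyySaSaSaSaS⇒yyyyhaSaSaSaS⇒yyyyhahaSaSaS⇒yyyyhahahaSaS⇒yyyyhahahahaS⇒yyyyhahahahah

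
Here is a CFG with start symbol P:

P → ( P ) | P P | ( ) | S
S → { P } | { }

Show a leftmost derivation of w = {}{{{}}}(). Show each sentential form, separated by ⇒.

P⇒PP⇒SP⇒{}P⇒{}PP⇒{}SP⇒{}{P}P⇒{}{S}P⇒{}{{P}}P⇒{}{{S}}P⇒{}{{{}}}P⇒{}{{{}}}()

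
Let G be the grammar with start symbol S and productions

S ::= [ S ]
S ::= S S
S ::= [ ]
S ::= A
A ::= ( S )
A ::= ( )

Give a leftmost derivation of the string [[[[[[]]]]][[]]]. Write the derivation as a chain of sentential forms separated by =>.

S => [S] => [SS] => [[S]S] => [[[S]]S] => [[[[S]]]S] => [[[[[S]]]]S] => [[[[[[]]]]]S] => [[[[[[]]]]][S]] => [[[[[[]]]]][[]]]

S => [S]   [S ::= [ S ]]
[S] => [SS]   [S ::= S S]
[SS] => [[S]S]   [S ::= [ S ]]
[[S]S] => [[[S]]S]   [S ::= [ S ]]
[[[S]]S] => [[[[S]]]S]   [S ::= [ S ]]
[[[[S]]]S] => [[[[[S]]]]S]   [S ::= [ S ]]
[[[[[S]]]]S] => [[[[[[]]]]]S]   [S ::= [ ]]
[[[[[[]]]]]S] => [[[[[[]]]]][S]]   [S ::= [ S ]]
[[[[[[]]]]][S]] => [[[[[[]]]]][[]]]   [S ::= [ ]]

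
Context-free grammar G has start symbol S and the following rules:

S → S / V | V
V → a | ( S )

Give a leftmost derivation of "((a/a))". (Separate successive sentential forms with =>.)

S => V   [S → V]
V => (S)   [V → ( S )]
(S) => (V)   [S → V]
(V) => ((S))   [V → ( S )]
((S)) => ((S/V))   [S → S / V]
((S/V)) => ((V/V))   [S → V]
((V/V)) => ((a/V))   [V → a]
((a/V)) => ((a/a))   [V → a]

S=>V=>(S)=>(V)=>((S))=>((S/V))=>((V/V))=>((a/V))=>((a/a))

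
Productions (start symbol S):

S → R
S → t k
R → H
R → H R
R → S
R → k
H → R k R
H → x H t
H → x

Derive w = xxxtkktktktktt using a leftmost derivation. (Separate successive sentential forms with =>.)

S => R   [S → R]
R => H   [R → H]
H => xHt   [H → x H t]
xHt => xxHtt   [H → x H t]
xxHtt => xxRkRtt   [H → R k R]
xxRkRtt => xxHkRtt   [R → H]
xxHkRtt => xxxHtkRtt   [H → x H t]
xxxHtkRtt => xxxRkRtkRtt   [H → R k R]
xxxRkRtkRtt => xxxSkRtkRtt   [R → S]
xxxSkRtkRtt => xxxtkkRtkRtt   [S → t k]
xxxtkkRtkRtt => xxxtkkStkRtt   [R → S]
xxxtkkStkRtt => xxxtkktktkRtt   [S → t k]
xxxtkktktkRtt => xxxtkktktkStt   [R → S]
xxxtkktktkStt => xxxtkktktktktt   [S → t k]

S=>R=>H=>xHt=>xxHtt=>xxRkRtt=>xxHkRtt=>xxxHtkRtt=>xxxRkRtkRtt=>xxxSkRtkRtt=>xxxtkkRtkRtt=>xxxtkkStkRtt=>xxxtkktktkRtt=>xxxtkktktkStt=>xxxtkktktktktt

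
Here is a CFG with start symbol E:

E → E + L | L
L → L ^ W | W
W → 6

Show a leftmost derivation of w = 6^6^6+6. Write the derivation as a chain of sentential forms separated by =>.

E=>E+L=>L+L=>L^W+L=>L^W^W+L=>W^W^W+L=>6^W^W+L=>6^6^W+L=>6^6^6+L=>6^6^6+W=>6^6^6+6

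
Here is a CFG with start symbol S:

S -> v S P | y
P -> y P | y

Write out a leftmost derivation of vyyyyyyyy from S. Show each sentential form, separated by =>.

S => vSP   [S -> v S P]
vSP => vyP   [S -> y]
vyP => vyyP   [P -> y P]
vyyP => vyyyP   [P -> y P]
vyyyP => vyyyyP   [P -> y P]
vyyyyP => vyyyyyP   [P -> y P]
vyyyyyP => vyyyyyyP   [P -> y P]
vyyyyyyP => vyyyyyyyP   [P -> y P]
vyyyyyyyP => vyyyyyyyy   [P -> y]

S => vSP => vyP => vyyP => vyyyP => vyyyyP => vyyyyyP => vyyyyyyP => vyyyyyyyP => vyyyyyyyy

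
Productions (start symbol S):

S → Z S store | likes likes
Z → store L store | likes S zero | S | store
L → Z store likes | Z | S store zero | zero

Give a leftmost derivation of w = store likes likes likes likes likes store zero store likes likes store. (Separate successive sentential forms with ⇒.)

S ⇒ Z S store ⇒ store L store S store ⇒ store Z store S store ⇒ store likes S zero store S store ⇒ store likes Z S store zero store S store ⇒ store likes S S store zero store S store ⇒ store likes likes likes S store zero store S store ⇒ store likes likes likes likes likes store zero store S store ⇒ store likes likes likes likes likes store zero store likes likes store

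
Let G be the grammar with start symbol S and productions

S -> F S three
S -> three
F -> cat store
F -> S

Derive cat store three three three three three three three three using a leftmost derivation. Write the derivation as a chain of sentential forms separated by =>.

S => F S three => cat store S three => cat store F S three three => cat store S S three three => cat store F S three S three three => cat store S S three S three three => cat store F S three S three S three three => cat store S S three S three S three three => cat store three S three S three S three three => cat store three three three S three S three three => cat store three three three three three S three three => cat store three three three three three three three three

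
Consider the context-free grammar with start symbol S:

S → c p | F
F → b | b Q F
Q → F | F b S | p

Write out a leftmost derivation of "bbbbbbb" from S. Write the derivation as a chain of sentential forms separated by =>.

S=>F=>bQF=>bFbSF=>bbQFbSF=>bbFFbSF=>bbbFbSF=>bbbbbSF=>bbbbbFF=>bbbbbbF=>bbbbbbb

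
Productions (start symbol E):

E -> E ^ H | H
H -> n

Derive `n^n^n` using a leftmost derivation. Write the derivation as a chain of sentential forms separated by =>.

E => E^H => E^H^H => H^H^H => n^H^H => n^n^H => n^n^n

E => E^H   [E -> E ^ H]
E^H => E^H^H   [E -> E ^ H]
E^H^H => H^H^H   [E -> H]
H^H^H => n^H^H   [H -> n]
n^H^H => n^n^H   [H -> n]
n^n^H => n^n^n   [H -> n]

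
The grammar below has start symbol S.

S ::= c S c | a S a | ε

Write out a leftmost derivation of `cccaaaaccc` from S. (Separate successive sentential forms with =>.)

S=>cSc=>ccScc=>cccSccc=>cccaSaccc=>cccaaSaaccc=>cccaaaaccc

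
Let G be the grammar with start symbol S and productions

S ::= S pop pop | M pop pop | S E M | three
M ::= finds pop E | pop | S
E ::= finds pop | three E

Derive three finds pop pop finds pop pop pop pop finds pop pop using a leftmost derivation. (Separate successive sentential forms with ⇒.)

S ⇒ S E M ⇒ M pop pop E M ⇒ S pop pop E M ⇒ S E M pop pop E M ⇒ S E M E M pop pop E M ⇒ three E M E M pop pop E M ⇒ three finds pop M E M pop pop E M ⇒ three finds pop pop E M pop pop E M ⇒ three finds pop pop finds pop M pop pop E M ⇒ three finds pop pop finds pop pop pop pop E M ⇒ three finds pop pop finds pop pop pop pop finds pop M ⇒ three finds pop pop finds pop pop pop pop finds pop pop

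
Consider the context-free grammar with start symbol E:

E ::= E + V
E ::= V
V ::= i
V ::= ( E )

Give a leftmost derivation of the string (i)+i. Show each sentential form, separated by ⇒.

E ⇒ E+V ⇒ V+V ⇒ (E)+V ⇒ (V)+V ⇒ (i)+V ⇒ (i)+i

E ⇒ E+V   [E ::= E + V]
E+V ⇒ V+V   [E ::= V]
V+V ⇒ (E)+V   [V ::= ( E )]
(E)+V ⇒ (V)+V   [E ::= V]
(V)+V ⇒ (i)+V   [V ::= i]
(i)+V ⇒ (i)+i   [V ::= i]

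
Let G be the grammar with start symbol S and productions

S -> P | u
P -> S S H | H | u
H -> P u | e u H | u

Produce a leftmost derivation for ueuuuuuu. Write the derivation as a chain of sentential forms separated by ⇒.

S ⇒ P ⇒ SSH ⇒ uSH ⇒ uPH ⇒ uHH ⇒ ueuHH ⇒ ueuuH ⇒ ueuuPu ⇒ ueuuSSHu ⇒ ueuuuSHu ⇒ ueuuuuHu ⇒ ueuuuuuu

S ⇒ P   [S -> P]
P ⇒ SSH   [P -> S S H]
SSH ⇒ uSH   [S -> u]
uSH ⇒ uPH   [S -> P]
uPH ⇒ uHH   [P -> H]
uHH ⇒ ueuHH   [H -> e u H]
ueuHH ⇒ ueuuH   [H -> u]
ueuuH ⇒ ueuuPu   [H -> P u]
ueuuPu ⇒ ueuuSSHu   [P -> S S H]
ueuuSSHu ⇒ ueuuuSHu   [S -> u]
ueuuuSHu ⇒ ueuuuuHu   [S -> u]
ueuuuuHu ⇒ ueuuuuuu   [H -> u]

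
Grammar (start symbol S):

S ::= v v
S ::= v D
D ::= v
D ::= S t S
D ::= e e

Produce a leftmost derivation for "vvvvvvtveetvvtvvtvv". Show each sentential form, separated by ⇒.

S ⇒ vD   [S ::= v D]
vD ⇒ vStS   [D ::= S t S]
vStS ⇒ vvDtS   [S ::= v D]
vvDtS ⇒ vvStStS   [D ::= S t S]
vvStStS ⇒ vvvDtStS   [S ::= v D]
vvvDtStS ⇒ vvvStStStS   [D ::= S t S]
vvvStStStS ⇒ vvvvDtStStS   [S ::= v D]
vvvvDtStStS ⇒ vvvvStStStStS   [D ::= S t S]
vvvvStStStStS ⇒ vvvvvvtStStStS   [S ::= v v]
vvvvvvtStStStS ⇒ vvvvvvtvDtStStS   [S ::= v D]
vvvvvvtvDtStStS ⇒ vvvvvvtveetStStS   [D ::= e e]
vvvvvvtveetStStS ⇒ vvvvvvtveetvvtStS   [S ::= v v]
vvvvvvtveetvvtStS ⇒ vvvvvvtveetvvtvvtS   [S ::= v v]
vvvvvvtveetvvtvvtS ⇒ vvvvvvtveetvvtvvtvv   [S ::= v v]

S ⇒ vD ⇒ vStS ⇒ vvDtS ⇒ vvStStS ⇒ vvvDtStS ⇒ vvvStStStS ⇒ vvvvDtStStS ⇒ vvvvStStStStS ⇒ vvvvvvtStStStS ⇒ vvvvvvtvDtStStS ⇒ vvvvvvtveetStStS ⇒ vvvvvvtveetvvtStS ⇒ vvvvvvtveetvvtvvtS ⇒ vvvvvvtveetvvtvvtvv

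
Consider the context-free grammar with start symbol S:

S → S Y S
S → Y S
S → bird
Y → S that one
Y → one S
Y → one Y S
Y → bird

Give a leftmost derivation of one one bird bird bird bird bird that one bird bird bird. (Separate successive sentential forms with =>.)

S => Y S   [S → Y S]
Y S => one Y S S   [Y → one Y S]
one Y S S => one one Y S S S   [Y → one Y S]
one one Y S S S => one one S that one S S S   [Y → S that one]
one one S that one S S S => one one S Y S that one S S S   [S → S Y S]
one one S Y S that one S S S => one one S Y S Y S that one S S S   [S → S Y S]
one one S Y S Y S that one S S S => one one bird Y S Y S that one S S S   [S → bird]
one one bird Y S Y S that one S S S => one one bird bird S Y S that one S S S   [Y → bird]
one one bird bird S Y S that one S S S => one one bird bird bird Y S that one S S S   [S → bird]
one one bird bird bird Y S that one S S S => one one bird bird bird bird S that one S S S   [Y → bird]
one one bird bird bird bird S that one S S S => one one bird bird bird bird bird that one S S S   [S → bird]
one one bird bird bird bird bird that one S S S => one one bird bird bird bird bird that one bird S S   [S → bird]
one one bird bird bird bird bird that one bird S S => one one bird bird bird bird bird that one bird bird S   [S → bird]
one one bird bird bird bird bird that one bird bird S => one one bird bird bird bird bird that one bird bird bird   [S → bird]

S => Y S => one Y S S => one one Y S S S => one one S that one S S S => one one S Y S that one S S S => one one S Y S Y S that one S S S => one one bird Y S Y S that one S S S => one one bird bird S Y S that one S S S => one one bird bird bird Y S that one S S S => one one bird bird bird bird S that one S S S => one one bird bird bird bird bird that one S S S => one one bird bird bird bird bird that one bird S S => one one bird bird bird bird bird that one bird bird S => one one bird bird bird bird bird that one bird bird bird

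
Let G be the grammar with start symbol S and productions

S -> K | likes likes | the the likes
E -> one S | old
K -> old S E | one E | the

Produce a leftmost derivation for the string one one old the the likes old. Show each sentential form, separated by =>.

S => K => one E => one one S => one one K => one one old S E => one one old the the likes E => one one old the the likes old

S => K   [S -> K]
K => one E   [K -> one E]
one E => one one S   [E -> one S]
one one S => one one K   [S -> K]
one one K => one one old S E   [K -> old S E]
one one old S E => one one old the the likes E   [S -> the the likes]
one one old the the likes E => one one old the the likes old   [E -> old]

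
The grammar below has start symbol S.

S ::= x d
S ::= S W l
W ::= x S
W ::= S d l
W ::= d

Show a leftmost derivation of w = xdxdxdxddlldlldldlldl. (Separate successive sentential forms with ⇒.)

S ⇒ SWl ⇒ SWlWl ⇒ xdWlWl ⇒ xdSdllWl ⇒ xdSWldllWl ⇒ xdSWlWldllWl ⇒ xdxdWlWldllWl ⇒ xdxdSdllWldllWl ⇒ xdxdSWldllWldllWl ⇒ xdxdxdWldllWldllWl ⇒ xdxdxdSdlldllWldllWl ⇒ xdxdxdxddlldllWldllWl ⇒ xdxdxdxddlldlldldllWl ⇒ xdxdxdxddlldlldldlldl

S ⇒ SWl   [S ::= S W l]
SWl ⇒ SWlWl   [S ::= S W l]
SWlWl ⇒ xdWlWl   [S ::= x d]
xdWlWl ⇒ xdSdllWl   [W ::= S d l]
xdSdllWl ⇒ xdSWldllWl   [S ::= S W l]
xdSWldllWl ⇒ xdSWlWldllWl   [S ::= S W l]
xdSWlWldllWl ⇒ xdxdWlWldllWl   [S ::= x d]
xdxdWlWldllWl ⇒ xdxdSdllWldllWl   [W ::= S d l]
xdxdSdllWldllWl ⇒ xdxdSWldllWldllWl   [S ::= S W l]
xdxdSWldllWldllWl ⇒ xdxdxdWldllWldllWl   [S ::= x d]
xdxdxdWldllWldllWl ⇒ xdxdxdSdlldllWldllWl   [W ::= S d l]
xdxdxdSdlldllWldllWl ⇒ xdxdxdxddlldllWldllWl   [S ::= x d]
xdxdxdxddlldllWldllWl ⇒ xdxdxdxddlldlldldllWl   [W ::= d]
xdxdxdxddlldlldldllWl ⇒ xdxdxdxddlldlldldlldl   [W ::= d]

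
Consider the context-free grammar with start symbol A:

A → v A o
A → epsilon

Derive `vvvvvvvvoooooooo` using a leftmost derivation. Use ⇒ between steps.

A ⇒ vAo ⇒ vvAoo ⇒ vvvAooo ⇒ vvvvAoooo ⇒ vvvvvAooooo ⇒ vvvvvvAoooooo ⇒ vvvvvvvAooooooo ⇒ vvvvvvvvAoooooooo ⇒ vvvvvvvvoooooooo

A ⇒ vAo   [A → v A o]
vAo ⇒ vvAoo   [A → v A o]
vvAoo ⇒ vvvAooo   [A → v A o]
vvvAooo ⇒ vvvvAoooo   [A → v A o]
vvvvAoooo ⇒ vvvvvAooooo   [A → v A o]
vvvvvAooooo ⇒ vvvvvvAoooooo   [A → v A o]
vvvvvvAoooooo ⇒ vvvvvvvAooooooo   [A → v A o]
vvvvvvvAooooooo ⇒ vvvvvvvvAoooooooo   [A → v A o]
vvvvvvvvAoooooooo ⇒ vvvvvvvvoooooooo   [A → epsilon]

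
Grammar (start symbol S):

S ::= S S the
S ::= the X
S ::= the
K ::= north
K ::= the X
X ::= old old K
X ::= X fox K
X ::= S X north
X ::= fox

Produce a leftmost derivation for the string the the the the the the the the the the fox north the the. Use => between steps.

S => S S the   [S ::= S S the]
S S the => the X S the   [S ::= the X]
the X S the => the S X north S the   [X ::= S X north]
the S X north S the => the S S the X north S the   [S ::= S S the]
the S S the X north S the => the the S the X north S the   [S ::= the]
the the S the X north S the => the the S S the the X north S the   [S ::= S S the]
the the S S the the X north S the => the the S S the S the the X north S the   [S ::= S S the]
the the S S the S the the X north S the => the the the S the S the the X north S the   [S ::= the]
the the the S the S the the X north S the => the the the S S the the S the the X north S the   [S ::= S S the]
the the the S S the the S the the X north S the => the the the the S the the S the the X north S the   [S ::= the]
the the the the S the the S the the X north S the => the the the the the the the S the the X north S the   [S ::= the]
the the the the the the the S the the X north S the => the the the the the the the the the the X north S the   [S ::= the]
the the the the the the the the the the X north S the => the the the the the the the the the the fox north S the   [X ::= fox]
the the the the the the the the the the fox north S the => the the the the the the the the the the fox north the the   [S ::= the]

S => S S the => the X S the => the S X north S the => the S S the X north S the => the the S the X north S the => the the S S the the X north S the => the the S S the S the the X north S the => the the the S the S the the X north S the => the the the S S the the S the the X north S the => the the the the S the the S the the X north S the => the the the the the the the S the the X north S the => the the the the the the the the the the X north S the => the the the the the the the the the the fox north S the => the the the the the the the the the the fox north the the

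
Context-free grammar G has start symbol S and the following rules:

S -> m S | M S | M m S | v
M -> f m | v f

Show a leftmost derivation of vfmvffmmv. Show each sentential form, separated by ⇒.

S ⇒ MS ⇒ vfS ⇒ vfmS ⇒ vfmMS ⇒ vfmvfS ⇒ vfmvfMmS ⇒ vfmvffmmS ⇒ vfmvffmmv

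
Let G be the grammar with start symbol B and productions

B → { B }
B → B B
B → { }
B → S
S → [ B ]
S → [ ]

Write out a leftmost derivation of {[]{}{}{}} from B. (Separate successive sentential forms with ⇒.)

B ⇒ {B} ⇒ {BB} ⇒ {BBB} ⇒ {SBB} ⇒ {[]BB} ⇒ {[]BBB} ⇒ {[]{}BB} ⇒ {[]{}{}B} ⇒ {[]{}{}{}}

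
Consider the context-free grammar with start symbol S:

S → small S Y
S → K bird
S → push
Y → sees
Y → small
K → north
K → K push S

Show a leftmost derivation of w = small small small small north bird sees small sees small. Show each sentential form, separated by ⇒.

S ⇒ small S Y ⇒ small small S Y Y ⇒ small small small S Y Y Y ⇒ small small small small S Y Y Y Y ⇒ small small small small K bird Y Y Y Y ⇒ small small small small north bird Y Y Y Y ⇒ small small small small north bird sees Y Y Y ⇒ small small small small north bird sees small Y Y ⇒ small small small small north bird sees small sees Y ⇒ small small small small north bird sees small sees small

S ⇒ small S Y   [S → small S Y]
small S Y ⇒ small small S Y Y   [S → small S Y]
small small S Y Y ⇒ small small small S Y Y Y   [S → small S Y]
small small small S Y Y Y ⇒ small small small small S Y Y Y Y   [S → small S Y]
small small small small S Y Y Y Y ⇒ small small small small K bird Y Y Y Y   [S → K bird]
small small small small K bird Y Y Y Y ⇒ small small small small north bird Y Y Y Y   [K → north]
small small small small north bird Y Y Y Y ⇒ small small small small north bird sees Y Y Y   [Y → sees]
small small small small north bird sees Y Y Y ⇒ small small small small north bird sees small Y Y   [Y → small]
small small small small north bird sees small Y Y ⇒ small small small small north bird sees small sees Y   [Y → sees]
small small small small north bird sees small sees Y ⇒ small small small small north bird sees small sees small   [Y → small]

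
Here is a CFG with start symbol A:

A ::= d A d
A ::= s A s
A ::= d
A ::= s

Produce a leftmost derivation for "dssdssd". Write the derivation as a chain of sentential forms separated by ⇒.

A ⇒ dAd ⇒ dsAsd ⇒ dssAssd ⇒ dssdssd

A ⇒ dAd   [A ::= d A d]
dAd ⇒ dsAsd   [A ::= s A s]
dsAsd ⇒ dssAssd   [A ::= s A s]
dssAssd ⇒ dssdssd   [A ::= d]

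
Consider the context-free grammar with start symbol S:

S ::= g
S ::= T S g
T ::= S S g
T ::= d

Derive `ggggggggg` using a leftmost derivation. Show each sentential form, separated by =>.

S=>TSg=>SSgSg=>TSgSgSg=>SSgSgSgSg=>gSgSgSgSg=>gggSgSgSg=>gggggSgSg=>gggggggSg=>ggggggggg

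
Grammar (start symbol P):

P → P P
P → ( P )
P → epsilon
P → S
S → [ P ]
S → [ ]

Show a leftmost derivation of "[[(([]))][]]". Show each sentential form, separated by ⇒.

P ⇒ S   [P → S]
S ⇒ [P]   [S → [ P ]]
[P] ⇒ [PP]   [P → P P]
[PP] ⇒ [SP]   [P → S]
[SP] ⇒ [[P]P]   [S → [ P ]]
[[P]P] ⇒ [[(P)]P]   [P → ( P )]
[[(P)]P] ⇒ [[((P))]P]   [P → ( P )]
[[((P))]P] ⇒ [[((S))]P]   [P → S]
[[((S))]P] ⇒ [[(([]))]P]   [S → [ ]]
[[(([]))]P] ⇒ [[(([]))]S]   [P → S]
[[(([]))]S] ⇒ [[(([]))][P]]   [S → [ P ]]
[[(([]))][P]] ⇒ [[(([]))][]]   [P → epsilon]

P⇒S⇒[P]⇒[PP]⇒[SP]⇒[[P]P]⇒[[(P)]P]⇒[[((P))]P]⇒[[((S))]P]⇒[[(([]))]P]⇒[[(([]))]S]⇒[[(([]))][P]]⇒[[(([]))][]]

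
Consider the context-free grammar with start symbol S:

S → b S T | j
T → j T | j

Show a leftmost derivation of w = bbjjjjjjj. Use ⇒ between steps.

S⇒bST⇒bbSTT⇒bbjTT⇒bbjjTT⇒bbjjjTT⇒bbjjjjT⇒bbjjjjjT⇒bbjjjjjjT⇒bbjjjjjjj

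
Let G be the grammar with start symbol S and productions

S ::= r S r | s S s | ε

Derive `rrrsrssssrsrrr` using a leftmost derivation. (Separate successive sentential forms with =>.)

S => rSr   [S ::= r S r]
rSr => rrSrr   [S ::= r S r]
rrSrr => rrrSrrr   [S ::= r S r]
rrrSrrr => rrrsSsrrr   [S ::= s S s]
rrrsSsrrr => rrrsrSrsrrr   [S ::= r S r]
rrrsrSrsrrr => rrrsrsSsrsrrr   [S ::= s S s]
rrrsrsSsrsrrr => rrrsrssSssrsrrr   [S ::= s S s]
rrrsrssSssrsrrr => rrrsrssssrsrrr   [S ::= ε]

S => rSr => rrSrr => rrrSrrr => rrrsSsrrr => rrrsrSrsrrr => rrrsrsSsrsrrr => rrrsrssSssrsrrr => rrrsrssssrsrrr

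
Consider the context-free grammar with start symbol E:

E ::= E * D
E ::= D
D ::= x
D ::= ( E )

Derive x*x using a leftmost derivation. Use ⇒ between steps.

E ⇒ E*D   [E ::= E * D]
E*D ⇒ D*D   [E ::= D]
D*D ⇒ x*D   [D ::= x]
x*D ⇒ x*x   [D ::= x]

E ⇒ E*D ⇒ D*D ⇒ x*D ⇒ x*x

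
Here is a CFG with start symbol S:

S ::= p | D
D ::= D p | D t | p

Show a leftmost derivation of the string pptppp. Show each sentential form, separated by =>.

S=>D=>Dp=>Dpp=>Dppp=>Dtppp=>Dptppp=>pptppp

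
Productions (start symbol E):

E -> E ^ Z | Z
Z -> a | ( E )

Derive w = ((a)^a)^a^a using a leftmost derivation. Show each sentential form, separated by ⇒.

E ⇒ E^Z   [E -> E ^ Z]
E^Z ⇒ E^Z^Z   [E -> E ^ Z]
E^Z^Z ⇒ Z^Z^Z   [E -> Z]
Z^Z^Z ⇒ (E)^Z^Z   [Z -> ( E )]
(E)^Z^Z ⇒ (E^Z)^Z^Z   [E -> E ^ Z]
(E^Z)^Z^Z ⇒ (Z^Z)^Z^Z   [E -> Z]
(Z^Z)^Z^Z ⇒ ((E)^Z)^Z^Z   [Z -> ( E )]
((E)^Z)^Z^Z ⇒ ((Z)^Z)^Z^Z   [E -> Z]
((Z)^Z)^Z^Z ⇒ ((a)^Z)^Z^Z   [Z -> a]
((a)^Z)^Z^Z ⇒ ((a)^a)^Z^Z   [Z -> a]
((a)^a)^Z^Z ⇒ ((a)^a)^a^Z   [Z -> a]
((a)^a)^a^Z ⇒ ((a)^a)^a^a   [Z -> a]

E ⇒ E^Z ⇒ E^Z^Z ⇒ Z^Z^Z ⇒ (E)^Z^Z ⇒ (E^Z)^Z^Z ⇒ (Z^Z)^Z^Z ⇒ ((E)^Z)^Z^Z ⇒ ((Z)^Z)^Z^Z ⇒ ((a)^Z)^Z^Z ⇒ ((a)^a)^Z^Z ⇒ ((a)^a)^a^Z ⇒ ((a)^a)^a^a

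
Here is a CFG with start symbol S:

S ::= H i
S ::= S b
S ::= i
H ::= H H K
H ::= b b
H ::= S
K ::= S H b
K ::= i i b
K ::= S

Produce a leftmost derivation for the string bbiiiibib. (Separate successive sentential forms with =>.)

S=>Sb=>Hib=>HHKib=>SHKib=>HiHKib=>bbiHKib=>bbiSKib=>bbiiKib=>bbiiiibib

S => Sb   [S ::= S b]
Sb => Hib   [S ::= H i]
Hib => HHKib   [H ::= H H K]
HHKib => SHKib   [H ::= S]
SHKib => HiHKib   [S ::= H i]
HiHKib => bbiHKib   [H ::= b b]
bbiHKib => bbiSKib   [H ::= S]
bbiSKib => bbiiKib   [S ::= i]
bbiiKib => bbiiiibib   [K ::= i i b]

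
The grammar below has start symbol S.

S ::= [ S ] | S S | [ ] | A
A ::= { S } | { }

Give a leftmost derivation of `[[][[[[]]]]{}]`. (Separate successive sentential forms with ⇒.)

S⇒[S]⇒[SS]⇒[[]S]⇒[[]SS]⇒[[][S]S]⇒[[][[S]]S]⇒[[][[[S]]]S]⇒[[][[[[]]]]S]⇒[[][[[[]]]]A]⇒[[][[[[]]]]{}]

S ⇒ [S]   [S ::= [ S ]]
[S] ⇒ [SS]   [S ::= S S]
[SS] ⇒ [[]S]   [S ::= [ ]]
[[]S] ⇒ [[]SS]   [S ::= S S]
[[]SS] ⇒ [[][S]S]   [S ::= [ S ]]
[[][S]S] ⇒ [[][[S]]S]   [S ::= [ S ]]
[[][[S]]S] ⇒ [[][[[S]]]S]   [S ::= [ S ]]
[[][[[S]]]S] ⇒ [[][[[[]]]]S]   [S ::= [ ]]
[[][[[[]]]]S] ⇒ [[][[[[]]]]A]   [S ::= A]
[[][[[[]]]]A] ⇒ [[][[[[]]]]{}]   [A ::= { }]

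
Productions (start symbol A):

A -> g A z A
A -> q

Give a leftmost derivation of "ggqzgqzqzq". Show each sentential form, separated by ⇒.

A ⇒ gAzA ⇒ ggAzAzA ⇒ ggqzAzA ⇒ ggqzgAzAzA ⇒ ggqzgqzAzA ⇒ ggqzgqzqzA ⇒ ggqzgqzqzq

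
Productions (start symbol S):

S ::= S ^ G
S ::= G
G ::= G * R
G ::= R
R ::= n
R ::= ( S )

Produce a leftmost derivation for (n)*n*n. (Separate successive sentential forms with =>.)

S => G => G*R => G*R*R => R*R*R => (S)*R*R => (G)*R*R => (R)*R*R => (n)*R*R => (n)*n*R => (n)*n*n

S => G   [S ::= G]
G => G*R   [G ::= G * R]
G*R => G*R*R   [G ::= G * R]
G*R*R => R*R*R   [G ::= R]
R*R*R => (S)*R*R   [R ::= ( S )]
(S)*R*R => (G)*R*R   [S ::= G]
(G)*R*R => (R)*R*R   [G ::= R]
(R)*R*R => (n)*R*R   [R ::= n]
(n)*R*R => (n)*n*R   [R ::= n]
(n)*n*R => (n)*n*n   [R ::= n]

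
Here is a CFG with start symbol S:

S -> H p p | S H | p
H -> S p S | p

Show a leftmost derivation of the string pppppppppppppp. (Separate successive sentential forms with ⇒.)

S⇒Hpp⇒SpSpp⇒SHpSpp⇒HppHpSpp⇒SpSppHpSpp⇒SHpSppHpSpp⇒SHHpSppHpSpp⇒HppHHpSppHpSpp⇒pppHHpSppHpSpp⇒ppppHpSppHpSpp⇒ppppppSppHpSpp⇒pppppppppHpSpp⇒pppppppppppSpp⇒pppppppppppppp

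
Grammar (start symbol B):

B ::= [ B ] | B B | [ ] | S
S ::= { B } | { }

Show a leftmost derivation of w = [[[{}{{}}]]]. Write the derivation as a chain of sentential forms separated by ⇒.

B ⇒ [B]   [B ::= [ B ]]
[B] ⇒ [[B]]   [B ::= [ B ]]
[[B]] ⇒ [[[B]]]   [B ::= [ B ]]
[[[B]]] ⇒ [[[BB]]]   [B ::= B B]
[[[BB]]] ⇒ [[[SB]]]   [B ::= S]
[[[SB]]] ⇒ [[[{}B]]]   [S ::= { }]
[[[{}B]]] ⇒ [[[{}S]]]   [B ::= S]
[[[{}S]]] ⇒ [[[{}{B}]]]   [S ::= { B }]
[[[{}{B}]]] ⇒ [[[{}{S}]]]   [B ::= S]
[[[{}{S}]]] ⇒ [[[{}{{}}]]]   [S ::= { }]

B ⇒ [B] ⇒ [[B]] ⇒ [[[B]]] ⇒ [[[BB]]] ⇒ [[[SB]]] ⇒ [[[{}B]]] ⇒ [[[{}S]]] ⇒ [[[{}{B}]]] ⇒ [[[{}{S}]]] ⇒ [[[{}{{}}]]]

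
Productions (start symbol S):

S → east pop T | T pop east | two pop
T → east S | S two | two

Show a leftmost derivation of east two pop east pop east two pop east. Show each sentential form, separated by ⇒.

S ⇒ T pop east ⇒ S two pop east ⇒ T pop east two pop east ⇒ east S pop east two pop east ⇒ east T pop east pop east two pop east ⇒ east two pop east pop east two pop east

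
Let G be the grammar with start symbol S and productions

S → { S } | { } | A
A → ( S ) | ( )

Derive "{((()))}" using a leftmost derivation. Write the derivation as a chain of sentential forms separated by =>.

S => {S} => {A} => {(S)} => {(A)} => {((S))} => {((A))} => {((()))}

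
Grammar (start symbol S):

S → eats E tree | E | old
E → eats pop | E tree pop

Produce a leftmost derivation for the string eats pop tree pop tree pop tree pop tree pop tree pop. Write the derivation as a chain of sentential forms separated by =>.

S => E   [S → E]
E => E tree pop   [E → E tree pop]
E tree pop => E tree pop tree pop   [E → E tree pop]
E tree pop tree pop => E tree pop tree pop tree pop   [E → E tree pop]
E tree pop tree pop tree pop => E tree pop tree pop tree pop tree pop   [E → E tree pop]
E tree pop tree pop tree pop tree pop => E tree pop tree pop tree pop tree pop tree pop   [E → E tree pop]
E tree pop tree pop tree pop tree pop tree pop => eats pop tree pop tree pop tree pop tree pop tree pop   [E → eats pop]

S => E => E tree pop => E tree pop tree pop => E tree pop tree pop tree pop => E tree pop tree pop tree pop tree pop => E tree pop tree pop tree pop tree pop tree pop => eats pop tree pop tree pop tree pop tree pop tree pop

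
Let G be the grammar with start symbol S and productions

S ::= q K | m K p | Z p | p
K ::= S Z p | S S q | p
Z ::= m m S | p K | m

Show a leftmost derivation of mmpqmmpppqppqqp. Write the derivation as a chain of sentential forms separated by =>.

S => mKp   [S ::= m K p]
mKp => mSSqp   [K ::= S S q]
mSSqp => mZpSqp   [S ::= Z p]
mZpSqp => mmpSqp   [Z ::= m]
mmpSqp => mmpqKqp   [S ::= q K]
mmpqKqp => mmpqSSqqp   [K ::= S S q]
mmpqSSqqp => mmpqmKpSqqp   [S ::= m K p]
mmpqmKpSqqp => mmpqmSSqpSqqp   [K ::= S S q]
mmpqmSSqpSqqp => mmpqmmKpSqpSqqp   [S ::= m K p]
mmpqmmKpSqpSqqp => mmpqmmppSqpSqqp   [K ::= p]
mmpqmmppSqpSqqp => mmpqmmpppqpSqqp   [S ::= p]
mmpqmmpppqpSqqp => mmpqmmpppqppqqp   [S ::= p]

S=>mKp=>mSSqp=>mZpSqp=>mmpSqp=>mmpqKqp=>mmpqSSqqp=>mmpqmKpSqqp=>mmpqmSSqpSqqp=>mmpqmmKpSqpSqqp=>mmpqmmppSqpSqqp=>mmpqmmpppqpSqqp=>mmpqmmpppqppqqp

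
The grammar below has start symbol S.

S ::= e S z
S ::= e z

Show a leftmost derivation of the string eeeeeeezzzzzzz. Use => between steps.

S => eSz   [S ::= e S z]
eSz => eeSzz   [S ::= e S z]
eeSzz => eeeSzzz   [S ::= e S z]
eeeSzzz => eeeeSzzzz   [S ::= e S z]
eeeeSzzzz => eeeeeSzzzzz   [S ::= e S z]
eeeeeSzzzzz => eeeeeeSzzzzzz   [S ::= e S z]
eeeeeeSzzzzzz => eeeeeeezzzzzzz   [S ::= e z]

S => eSz => eeSzz => eeeSzzz => eeeeSzzzz => eeeeeSzzzzz => eeeeeeSzzzzzz => eeeeeeezzzzzzz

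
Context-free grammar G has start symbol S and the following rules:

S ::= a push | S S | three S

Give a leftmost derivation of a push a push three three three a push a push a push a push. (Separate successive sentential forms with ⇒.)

S ⇒ S S   [S ::= S S]
S S ⇒ S S S   [S ::= S S]
S S S ⇒ a push S S   [S ::= a push]
a push S S ⇒ a push a push S   [S ::= a push]
a push a push S ⇒ a push a push three S   [S ::= three S]
a push a push three S ⇒ a push a push three three S   [S ::= three S]
a push a push three three S ⇒ a push a push three three S S   [S ::= S S]
a push a push three three S S ⇒ a push a push three three three S S   [S ::= three S]
a push a push three three three S S ⇒ a push a push three three three S S S   [S ::= S S]
a push a push three three three S S S ⇒ a push a push three three three a push S S   [S ::= a push]
a push a push three three three a push S S ⇒ a push a push three three three a push S S S   [S ::= S S]
a push a push three three three a push S S S ⇒ a push a push three three three a push a push S S   [S ::= a push]
a push a push three three three a push a push S S ⇒ a push a push three three three a push a push a push S   [S ::= a push]
a push a push three three three a push a push a push S ⇒ a push a push three three three a push a push a push a push   [S ::= a push]

S ⇒ S S ⇒ S S S ⇒ a push S S ⇒ a push a push S ⇒ a push a push three S ⇒ a push a push three three S ⇒ a push a push three three S S ⇒ a push a push three three three S S ⇒ a push a push three three three S S S ⇒ a push a push three three three a push S S ⇒ a push a push three three three a push S S S ⇒ a push a push three three three a push a push S S ⇒ a push a push three three three a push a push a push S ⇒ a push a push three three three a push a push a push a push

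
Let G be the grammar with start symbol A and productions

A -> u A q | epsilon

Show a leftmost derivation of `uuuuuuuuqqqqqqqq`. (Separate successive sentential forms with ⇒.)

A⇒uAq⇒uuAqq⇒uuuAqqq⇒uuuuAqqqq⇒uuuuuAqqqqq⇒uuuuuuAqqqqqq⇒uuuuuuuAqqqqqqq⇒uuuuuuuuAqqqqqqqq⇒uuuuuuuuqqqqqqqq

A ⇒ uAq   [A -> u A q]
uAq ⇒ uuAqq   [A -> u A q]
uuAqq ⇒ uuuAqqq   [A -> u A q]
uuuAqqq ⇒ uuuuAqqqq   [A -> u A q]
uuuuAqqqq ⇒ uuuuuAqqqqq   [A -> u A q]
uuuuuAqqqqq ⇒ uuuuuuAqqqqqq   [A -> u A q]
uuuuuuAqqqqqq ⇒ uuuuuuuAqqqqqqq   [A -> u A q]
uuuuuuuAqqqqqqq ⇒ uuuuuuuuAqqqqqqqq   [A -> u A q]
uuuuuuuuAqqqqqqqq ⇒ uuuuuuuuqqqqqqqq   [A -> epsilon]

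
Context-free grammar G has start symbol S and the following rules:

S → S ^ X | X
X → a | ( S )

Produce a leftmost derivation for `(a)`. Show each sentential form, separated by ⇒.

S ⇒ X ⇒ (S) ⇒ (X) ⇒ (a)

S ⇒ X   [S → X]
X ⇒ (S)   [X → ( S )]
(S) ⇒ (X)   [S → X]
(X) ⇒ (a)   [X → a]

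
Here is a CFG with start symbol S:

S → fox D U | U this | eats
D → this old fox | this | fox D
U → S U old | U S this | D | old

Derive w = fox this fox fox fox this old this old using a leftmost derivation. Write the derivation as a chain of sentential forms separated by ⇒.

S ⇒ fox D U ⇒ fox this U ⇒ fox this S U old ⇒ fox this fox D U U old ⇒ fox this fox fox D U U old ⇒ fox this fox fox fox D U U old ⇒ fox this fox fox fox this U U old ⇒ fox this fox fox fox this old U old ⇒ fox this fox fox fox this old D old ⇒ fox this fox fox fox this old this old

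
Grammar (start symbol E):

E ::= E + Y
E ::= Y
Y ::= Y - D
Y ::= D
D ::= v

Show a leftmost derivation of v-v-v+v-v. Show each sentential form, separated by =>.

E => E+Y   [E ::= E + Y]
E+Y => Y+Y   [E ::= Y]
Y+Y => Y-D+Y   [Y ::= Y - D]
Y-D+Y => Y-D-D+Y   [Y ::= Y - D]
Y-D-D+Y => D-D-D+Y   [Y ::= D]
D-D-D+Y => v-D-D+Y   [D ::= v]
v-D-D+Y => v-v-D+Y   [D ::= v]
v-v-D+Y => v-v-v+Y   [D ::= v]
v-v-v+Y => v-v-v+Y-D   [Y ::= Y - D]
v-v-v+Y-D => v-v-v+D-D   [Y ::= D]
v-v-v+D-D => v-v-v+v-D   [D ::= v]
v-v-v+v-D => v-v-v+v-v   [D ::= v]

E => E+Y => Y+Y => Y-D+Y => Y-D-D+Y => D-D-D+Y => v-D-D+Y => v-v-D+Y => v-v-v+Y => v-v-v+Y-D => v-v-v+D-D => v-v-v+v-D => v-v-v+v-v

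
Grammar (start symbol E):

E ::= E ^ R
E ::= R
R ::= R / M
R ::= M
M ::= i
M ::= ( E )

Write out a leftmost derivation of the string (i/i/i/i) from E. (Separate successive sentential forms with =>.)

E => R => M => (E) => (R) => (R/M) => (R/M/M) => (R/M/M/M) => (M/M/M/M) => (i/M/M/M) => (i/i/M/M) => (i/i/i/M) => (i/i/i/i)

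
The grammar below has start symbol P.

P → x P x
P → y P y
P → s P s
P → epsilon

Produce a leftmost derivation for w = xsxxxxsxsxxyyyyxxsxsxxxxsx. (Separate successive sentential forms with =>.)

P => xPx => xsPsx => xsxPxsx => xsxxPxxsx => xsxxxPxxxsx => xsxxxxPxxxxsx => xsxxxxsPsxxxxsx => xsxxxxsxPxsxxxxsx => xsxxxxsxsPsxsxxxxsx => xsxxxxsxsxPxsxsxxxxsx => xsxxxxsxsxxPxxsxsxxxxsx => xsxxxxsxsxxyPyxxsxsxxxxsx => xsxxxxsxsxxyyPyyxxsxsxxxxsx => xsxxxxsxsxxyyyyxxsxsxxxxsx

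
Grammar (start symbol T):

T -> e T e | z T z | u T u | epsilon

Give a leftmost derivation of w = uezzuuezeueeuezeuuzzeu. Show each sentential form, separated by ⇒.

T ⇒ uTu   [T -> u T u]
uTu ⇒ ueTeu   [T -> e T e]
ueTeu ⇒ uezTzeu   [T -> z T z]
uezTzeu ⇒ uezzTzzeu   [T -> z T z]
uezzTzzeu ⇒ uezzuTuzzeu   [T -> u T u]
uezzuTuzzeu ⇒ uezzuuTuuzzeu   [T -> u T u]
uezzuuTuuzzeu ⇒ uezzuueTeuuzzeu   [T -> e T e]
uezzuueTeuuzzeu ⇒ uezzuuezTzeuuzzeu   [T -> z T z]
uezzuuezTzeuuzzeu ⇒ uezzuuezeTezeuuzzeu   [T -> e T e]
uezzuuezeTezeuuzzeu ⇒ uezzuuezeuTuezeuuzzeu   [T -> u T u]
uezzuuezeuTuezeuuzzeu ⇒ uezzuuezeueTeuezeuuzzeu   [T -> e T e]
uezzuuezeueTeuezeuuzzeu ⇒ uezzuuezeueeuezeuuzzeu   [T -> epsilon]

T ⇒ uTu ⇒ ueTeu ⇒ uezTzeu ⇒ uezzTzzeu ⇒ uezzuTuzzeu ⇒ uezzuuTuuzzeu ⇒ uezzuueTeuuzzeu ⇒ uezzuuezTzeuuzzeu ⇒ uezzuuezeTezeuuzzeu ⇒ uezzuuezeuTuezeuuzzeu ⇒ uezzuuezeueTeuezeuuzzeu ⇒ uezzuuezeueeuezeuuzzeu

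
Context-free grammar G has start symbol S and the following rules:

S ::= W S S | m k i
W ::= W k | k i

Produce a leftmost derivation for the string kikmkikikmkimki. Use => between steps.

S => WSS => WkSS => kikSS => kikmkiS => kikmkiWSS => kikmkiWkSS => kikmkikikSS => kikmkikikmkiS => kikmkikikmkimki

S => WSS   [S ::= W S S]
WSS => WkSS   [W ::= W k]
WkSS => kikSS   [W ::= k i]
kikSS => kikmkiS   [S ::= m k i]
kikmkiS => kikmkiWSS   [S ::= W S S]
kikmkiWSS => kikmkiWkSS   [W ::= W k]
kikmkiWkSS => kikmkikikSS   [W ::= k i]
kikmkikikSS => kikmkikikmkiS   [S ::= m k i]
kikmkikikmkiS => kikmkikikmkimki   [S ::= m k i]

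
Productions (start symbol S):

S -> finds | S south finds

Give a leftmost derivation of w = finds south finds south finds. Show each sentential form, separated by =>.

S => S south finds => S south finds south finds => finds south finds south finds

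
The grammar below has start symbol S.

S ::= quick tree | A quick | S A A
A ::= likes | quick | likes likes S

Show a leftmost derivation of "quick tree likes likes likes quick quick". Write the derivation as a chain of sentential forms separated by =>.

S => S A A => quick tree A A => quick tree likes likes S A => quick tree likes likes A quick A => quick tree likes likes likes quick A => quick tree likes likes likes quick quick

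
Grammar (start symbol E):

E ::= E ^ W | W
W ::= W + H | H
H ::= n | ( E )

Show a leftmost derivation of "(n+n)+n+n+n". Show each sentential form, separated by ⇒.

E ⇒ W ⇒ W+H ⇒ W+H+H ⇒ W+H+H+H ⇒ H+H+H+H ⇒ (E)+H+H+H ⇒ (W)+H+H+H ⇒ (W+H)+H+H+H ⇒ (H+H)+H+H+H ⇒ (n+H)+H+H+H ⇒ (n+n)+H+H+H ⇒ (n+n)+n+H+H ⇒ (n+n)+n+n+H ⇒ (n+n)+n+n+n

E ⇒ W   [E ::= W]
W ⇒ W+H   [W ::= W + H]
W+H ⇒ W+H+H   [W ::= W + H]
W+H+H ⇒ W+H+H+H   [W ::= W + H]
W+H+H+H ⇒ H+H+H+H   [W ::= H]
H+H+H+H ⇒ (E)+H+H+H   [H ::= ( E )]
(E)+H+H+H ⇒ (W)+H+H+H   [E ::= W]
(W)+H+H+H ⇒ (W+H)+H+H+H   [W ::= W + H]
(W+H)+H+H+H ⇒ (H+H)+H+H+H   [W ::= H]
(H+H)+H+H+H ⇒ (n+H)+H+H+H   [H ::= n]
(n+H)+H+H+H ⇒ (n+n)+H+H+H   [H ::= n]
(n+n)+H+H+H ⇒ (n+n)+n+H+H   [H ::= n]
(n+n)+n+H+H ⇒ (n+n)+n+n+H   [H ::= n]
(n+n)+n+n+H ⇒ (n+n)+n+n+n   [H ::= n]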